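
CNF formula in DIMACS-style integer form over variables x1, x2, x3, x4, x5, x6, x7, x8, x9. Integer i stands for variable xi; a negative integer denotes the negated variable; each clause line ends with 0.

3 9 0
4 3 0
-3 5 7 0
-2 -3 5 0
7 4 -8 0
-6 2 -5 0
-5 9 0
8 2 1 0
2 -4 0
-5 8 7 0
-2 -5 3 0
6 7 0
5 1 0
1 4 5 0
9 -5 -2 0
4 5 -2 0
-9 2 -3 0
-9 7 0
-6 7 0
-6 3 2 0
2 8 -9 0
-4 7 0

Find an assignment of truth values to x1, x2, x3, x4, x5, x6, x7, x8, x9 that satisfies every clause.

x1 = True  x2 = True  x3 = True  x4 = True  x5 = True  x6 = True  x7 = True  x8 = False  x9 = True

Check each clause:
  1. {x3, x9} — x9 is true.
  2. {x3, x4} — x3 is true.
  3. {¬x3, x5, x7} — x5 is true.
  4. {x5, ¬x3, ¬x2} — x5 is true.
  5. {x7, ¬x8, x4} — ¬x8 is true.
  6. {¬x5, x2, ¬x6} — x2 is true.
  7. {¬x5, x9} — x9 is true.
  8. {x2, x8, x1} — x1 is true.
  9. {¬x4, x2} — x2 is true.
  10. {¬x5, x8, x7} — x7 is true.
  11. {¬x2, x3, ¬x5} — x3 is true.
  12. {x6, x7} — x6 is true.
  13. {x5, x1} — x1 is true.
  14. {x5, x4, x1} — x1 is true.
  15. {¬x5, ¬x2, x9} — x9 is true.
  16. {x5, ¬x2, x4} — x4 is true.
  17. {x2, ¬x3, ¬x9} — x2 is true.
  18. {x7, ¬x9} — x7 is true.
  19. {x7, ¬x6} — x7 is true.
  20. {x3, ¬x6, x2} — x2 is true.
  21. {x2, ¬x9, x8} — x2 is true.
  22. {x7, ¬x4} — x7 is true.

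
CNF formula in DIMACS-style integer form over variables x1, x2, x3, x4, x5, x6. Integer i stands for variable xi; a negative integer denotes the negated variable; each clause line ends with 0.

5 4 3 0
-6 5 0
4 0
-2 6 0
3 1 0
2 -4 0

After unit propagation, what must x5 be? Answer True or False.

(x4) stands alone — x4 = True.
From (x2 | ~x4) and x4 = True: x2 = True.
From (~x2 | x6) and x2 = True: x6 = True.
From (~x6 | x5) and x6 = True: x5 = True.

True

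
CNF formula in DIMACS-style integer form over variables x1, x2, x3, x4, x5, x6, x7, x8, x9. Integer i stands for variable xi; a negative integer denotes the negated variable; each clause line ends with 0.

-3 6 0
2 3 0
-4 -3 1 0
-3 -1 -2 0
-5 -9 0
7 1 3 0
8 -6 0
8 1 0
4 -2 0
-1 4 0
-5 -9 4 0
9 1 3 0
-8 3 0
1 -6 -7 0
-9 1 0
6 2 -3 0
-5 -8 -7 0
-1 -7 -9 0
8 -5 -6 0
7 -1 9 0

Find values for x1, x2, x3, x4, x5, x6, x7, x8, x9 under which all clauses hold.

x1=False, x2=False, x3=True, x4=False, x5=True, x6=True, x7=False, x8=True, x9=False

Try x1 = False.
  then x8 is forced to True.
  then x3 is forced to True.
  then x6 is forced to True.
  then x4 is forced to False.
  then x2 is forced to False.
  then x7 is forced to False.
  then x9 is forced to False.
x5 is now unconstrained; take x5 = True.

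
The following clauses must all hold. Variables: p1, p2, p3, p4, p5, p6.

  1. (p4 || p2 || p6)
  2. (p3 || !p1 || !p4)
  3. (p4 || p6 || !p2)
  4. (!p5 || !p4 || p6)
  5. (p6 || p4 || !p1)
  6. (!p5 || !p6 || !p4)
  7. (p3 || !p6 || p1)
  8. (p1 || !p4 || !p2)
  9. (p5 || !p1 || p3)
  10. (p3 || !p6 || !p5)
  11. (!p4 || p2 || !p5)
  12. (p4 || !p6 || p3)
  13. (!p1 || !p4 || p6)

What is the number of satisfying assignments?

13

Case analysis on p4 and p6:
  p4=1, p6=1: remaining (p1,p2,p3,p5) ∈ {(0,0,1,0); (1,0,1,0); (1,1,1,0)} — 3.
  p4=1, p6=0: remaining (p1,p2,p3,p5) ∈ {(0,0,0,0); (0,0,1,0)} — 2.
  p4=0, p6=1: forces p3=1; p1, p2, p5 free → 2^3 = 8.
  p4=0, p6=0: a clause becomes empty — 0.
Total: 3 + 2 + 8 + 0 = 13.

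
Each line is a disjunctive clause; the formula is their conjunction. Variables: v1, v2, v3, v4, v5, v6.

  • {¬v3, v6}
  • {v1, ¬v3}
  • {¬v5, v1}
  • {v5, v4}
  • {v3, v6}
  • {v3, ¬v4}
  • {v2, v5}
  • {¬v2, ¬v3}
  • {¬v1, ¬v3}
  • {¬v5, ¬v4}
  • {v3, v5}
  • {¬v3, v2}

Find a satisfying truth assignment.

v1=T, v2=F, v3=F, v4=F, v5=T, v6=T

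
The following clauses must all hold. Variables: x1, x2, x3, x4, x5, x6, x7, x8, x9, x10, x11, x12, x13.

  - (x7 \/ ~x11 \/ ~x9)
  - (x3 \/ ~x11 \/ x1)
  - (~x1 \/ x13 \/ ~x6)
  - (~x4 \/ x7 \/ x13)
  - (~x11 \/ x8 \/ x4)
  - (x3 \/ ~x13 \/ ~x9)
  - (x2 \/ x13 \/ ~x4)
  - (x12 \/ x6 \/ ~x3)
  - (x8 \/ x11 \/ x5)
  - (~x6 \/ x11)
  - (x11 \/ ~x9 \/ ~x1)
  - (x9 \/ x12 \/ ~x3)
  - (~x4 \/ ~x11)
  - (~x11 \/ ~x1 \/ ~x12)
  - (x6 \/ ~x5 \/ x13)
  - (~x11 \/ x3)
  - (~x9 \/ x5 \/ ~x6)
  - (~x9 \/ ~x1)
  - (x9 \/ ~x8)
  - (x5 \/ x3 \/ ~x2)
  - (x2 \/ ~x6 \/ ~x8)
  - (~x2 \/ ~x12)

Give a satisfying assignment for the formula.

x1=True, x2=True, x3=False, x4=False, x5=True, x6=False, x7=False, x8=False, x9=False, x10=False, x11=False, x12=False, x13=True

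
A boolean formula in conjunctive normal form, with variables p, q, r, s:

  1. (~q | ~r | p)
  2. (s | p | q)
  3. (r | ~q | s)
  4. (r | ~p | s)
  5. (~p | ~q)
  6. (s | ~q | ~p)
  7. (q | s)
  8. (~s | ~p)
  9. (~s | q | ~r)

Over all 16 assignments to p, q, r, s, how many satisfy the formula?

Satisfying assignments:
  p=0 q=0 r=0 s=1
  p=0 q=1 r=0 s=1
That's 2 in total.

2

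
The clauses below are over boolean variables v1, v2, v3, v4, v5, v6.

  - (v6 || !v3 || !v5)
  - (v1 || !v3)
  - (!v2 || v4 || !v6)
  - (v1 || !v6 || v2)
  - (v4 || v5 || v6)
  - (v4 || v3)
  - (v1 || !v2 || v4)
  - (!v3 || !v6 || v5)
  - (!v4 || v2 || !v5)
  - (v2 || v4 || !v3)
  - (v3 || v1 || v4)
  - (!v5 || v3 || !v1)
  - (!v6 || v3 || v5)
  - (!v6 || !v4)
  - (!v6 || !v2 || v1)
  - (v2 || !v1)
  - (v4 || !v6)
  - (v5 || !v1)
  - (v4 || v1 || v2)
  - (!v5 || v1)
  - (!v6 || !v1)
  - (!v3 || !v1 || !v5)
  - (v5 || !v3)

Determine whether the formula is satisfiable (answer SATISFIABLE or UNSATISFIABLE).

Branch on v1: take v1 = False.
  then v3 is forced to False.
  then v4 is forced to True.
  then v6 is forced to False.
  then v5 is forced to False.
v2 is now unconstrained; take v2 = False.
So v1=F, v2=F, v3=F, v4=T, v5=F, v6=F is a satisfying assignment.

SATISFIABLE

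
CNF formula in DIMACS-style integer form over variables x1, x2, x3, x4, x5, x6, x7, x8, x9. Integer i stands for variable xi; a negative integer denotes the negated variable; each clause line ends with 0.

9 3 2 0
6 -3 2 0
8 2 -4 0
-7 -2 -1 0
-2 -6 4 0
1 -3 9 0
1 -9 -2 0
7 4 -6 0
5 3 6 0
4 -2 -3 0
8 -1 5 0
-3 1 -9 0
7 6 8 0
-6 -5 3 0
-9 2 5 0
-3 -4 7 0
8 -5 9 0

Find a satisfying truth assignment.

x1 = True, x2 = False, x3 = True, x4 = True, x5 = True, x6 = True, x7 = True, x8 = True, x9 = True

Check each clause:
  1. (x2 OR x9 OR x3) — x9 is true.
  2. (NOT x3 OR x2 OR x6) — x6 is true.
  3. (x2 OR NOT x4 OR x8) — x8 is true.
  4. (NOT x1 OR NOT x7 OR NOT x2) — NOT x2 is true.
  5. (NOT x6 OR NOT x2 OR x4) — x4 is true.
  6. (x1 OR NOT x3 OR x9) — x1 is true.
  7. (NOT x2 OR NOT x9 OR x1) — x1 is true.
  8. (x4 OR x7 OR NOT x6) — x4 is true.
  9. (x3 OR x6 OR x5) — x3 is true.
  10. (NOT x2 OR NOT x3 OR x4) — x4 is true.
  11. (NOT x1 OR x8 OR x5) — x8 is true.
  12. (NOT x9 OR NOT x3 OR x1) — x1 is true.
  13. (x6 OR x8 OR x7) — x8 is true.
  14. (NOT x6 OR x3 OR NOT x5) — x3 is true.
  15. (x5 OR NOT x9 OR x2) — x5 is true.
  16. (NOT x3 OR x7 OR NOT x4) — x7 is true.
  17. (x8 OR NOT x5 OR x9) — x8 is true.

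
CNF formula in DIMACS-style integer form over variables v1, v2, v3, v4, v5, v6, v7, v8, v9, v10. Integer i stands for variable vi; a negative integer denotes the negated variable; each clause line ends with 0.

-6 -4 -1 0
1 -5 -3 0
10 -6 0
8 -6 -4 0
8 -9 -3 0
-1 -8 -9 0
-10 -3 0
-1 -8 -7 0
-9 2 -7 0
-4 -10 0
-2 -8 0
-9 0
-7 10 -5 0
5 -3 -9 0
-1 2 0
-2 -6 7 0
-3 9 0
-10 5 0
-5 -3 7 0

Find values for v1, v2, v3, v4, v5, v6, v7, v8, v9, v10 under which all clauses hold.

v1 = F, v2 = F, v3 = F, v4 = F, v5 = T, v6 = F, v7 = T, v8 = T, v9 = F, v10 = T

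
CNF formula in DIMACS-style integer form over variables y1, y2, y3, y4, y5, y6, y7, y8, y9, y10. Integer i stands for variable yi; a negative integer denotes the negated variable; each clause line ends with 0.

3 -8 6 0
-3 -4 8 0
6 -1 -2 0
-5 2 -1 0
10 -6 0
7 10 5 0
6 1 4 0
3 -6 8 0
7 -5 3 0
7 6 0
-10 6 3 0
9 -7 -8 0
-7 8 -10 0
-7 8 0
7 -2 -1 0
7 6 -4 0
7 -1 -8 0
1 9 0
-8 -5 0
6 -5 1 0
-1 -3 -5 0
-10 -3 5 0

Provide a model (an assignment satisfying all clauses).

y1=False  y2=False  y3=False  y4=False  y5=False  y6=True  y7=True  y8=True  y9=True  y10=True

Pure literal: y9 appears only positively; assign y9 = True.
Try y1 = False.
Try y3 = False.
The remaining clauses are satisfied by y2 = False, y4 = False, y5 = False, y6 = True, y7 = True, y8 = True, y10 = True.
Every clause has at least one true literal under this assignment.
Check each clause:
  1. (y6 OR NOT y8 OR y3) — y6 is true.
  2. (NOT y3 OR NOT y4 OR y8) — y8 is true.
  3. (NOT y2 OR y6 OR NOT y1) — NOT y2 is true.
  4. (y2 OR NOT y5 OR NOT y1) — NOT y5 is true.
  5. (y10 OR NOT y6) — y10 is true.
  6. (y5 OR y7 OR y10) — y10 is true.
  7. (y6 OR y4 OR y1) — y6 is true.
  8. (NOT y6 OR y3 OR y8) — y8 is true.
  9. (y7 OR NOT y5 OR y3) — NOT y5 is true.
  10. (y6 OR y7) — y6 is true.
  11. (NOT y10 OR y3 OR y6) — y6 is true.
  12. (y9 OR NOT y8 OR NOT y7) — y9 is true.
  13. (NOT y10 OR NOT y7 OR y8) — y8 is true.
  14. (y8 OR NOT y7) — y8 is true.
  15. (y7 OR NOT y2 OR NOT y1) — NOT y1 is true.
  16. (y7 OR NOT y4 OR y6) — NOT y4 is true.
  17. (NOT y1 OR NOT y8 OR y7) — NOT y1 is true.
  18. (y1 OR y9) — y9 is true.
  19. (NOT y8 OR NOT y5) — NOT y5 is true.
  20. (y6 OR NOT y5 OR y1) — NOT y5 is true.
  21. (NOT y5 OR NOT y1 OR NOT y3) — NOT y5 is true.
  22. (NOT y3 OR NOT y10 OR y5) — NOT y3 is true.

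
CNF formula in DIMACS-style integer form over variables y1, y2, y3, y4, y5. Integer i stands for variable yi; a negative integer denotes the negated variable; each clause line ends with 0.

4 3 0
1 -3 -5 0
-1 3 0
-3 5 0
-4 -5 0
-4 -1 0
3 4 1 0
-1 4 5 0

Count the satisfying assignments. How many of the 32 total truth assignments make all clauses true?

The models are:
  y1=F y2=F y3=F y4=T y5=F
  y1=F y2=T y3=F y4=T y5=F
  y1=T y2=F y3=T y4=F y5=T
  y1=T y2=T y3=T y4=F y5=T
Count: 4.

4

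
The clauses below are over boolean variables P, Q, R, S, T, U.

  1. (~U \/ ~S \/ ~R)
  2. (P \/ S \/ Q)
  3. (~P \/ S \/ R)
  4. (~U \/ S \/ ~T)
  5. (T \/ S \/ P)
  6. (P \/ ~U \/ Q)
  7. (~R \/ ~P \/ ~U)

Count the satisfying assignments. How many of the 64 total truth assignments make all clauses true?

28

Split on P, then S.
  P=1, S=1: Q, T free; 3 ways for (R,U) × 2^2 = 12.
  P=1, S=0: remaining (Q,R,T,U) ∈ {(0,1,0,0); (0,1,1,0); (1,1,0,0); (1,1,1,0)} — 4.
  P=0, S=1: T free; 5 ways for (Q,R,U) × 2^1 = 10.
  P=0, S=0: remaining (Q,R,T,U) ∈ {(1,0,1,0); (1,1,1,0)} — 2.
Total: 12 + 4 + 10 + 2 = 28.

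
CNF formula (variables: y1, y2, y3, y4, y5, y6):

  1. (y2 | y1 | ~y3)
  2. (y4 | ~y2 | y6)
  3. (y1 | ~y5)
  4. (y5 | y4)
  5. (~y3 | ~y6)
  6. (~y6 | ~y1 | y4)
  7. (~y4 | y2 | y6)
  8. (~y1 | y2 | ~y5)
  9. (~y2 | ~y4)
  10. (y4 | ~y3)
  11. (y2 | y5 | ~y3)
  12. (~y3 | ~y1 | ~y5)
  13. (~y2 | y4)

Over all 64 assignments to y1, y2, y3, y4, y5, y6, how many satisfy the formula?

The models are:
  y1=0 y2=0 y3=0 y4=1 y5=0 y6=1
  y1=1 y2=0 y3=0 y4=1 y5=0 y6=1
That's 2 in total.

2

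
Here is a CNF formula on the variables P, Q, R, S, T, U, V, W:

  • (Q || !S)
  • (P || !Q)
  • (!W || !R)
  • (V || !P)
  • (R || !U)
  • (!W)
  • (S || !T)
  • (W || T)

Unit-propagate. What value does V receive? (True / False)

(!W) stands alone — W = False.
From (W || T) and W = False: T = True.
(S || !T) with T = True leaves only S, so S = True.
In (!S || Q), !S is now false; Q must hold, so Q = True.
In (P || !Q), !Q is now false; P must hold, so P = True.
(V || !P) with P = True leaves only V, so V = True.

True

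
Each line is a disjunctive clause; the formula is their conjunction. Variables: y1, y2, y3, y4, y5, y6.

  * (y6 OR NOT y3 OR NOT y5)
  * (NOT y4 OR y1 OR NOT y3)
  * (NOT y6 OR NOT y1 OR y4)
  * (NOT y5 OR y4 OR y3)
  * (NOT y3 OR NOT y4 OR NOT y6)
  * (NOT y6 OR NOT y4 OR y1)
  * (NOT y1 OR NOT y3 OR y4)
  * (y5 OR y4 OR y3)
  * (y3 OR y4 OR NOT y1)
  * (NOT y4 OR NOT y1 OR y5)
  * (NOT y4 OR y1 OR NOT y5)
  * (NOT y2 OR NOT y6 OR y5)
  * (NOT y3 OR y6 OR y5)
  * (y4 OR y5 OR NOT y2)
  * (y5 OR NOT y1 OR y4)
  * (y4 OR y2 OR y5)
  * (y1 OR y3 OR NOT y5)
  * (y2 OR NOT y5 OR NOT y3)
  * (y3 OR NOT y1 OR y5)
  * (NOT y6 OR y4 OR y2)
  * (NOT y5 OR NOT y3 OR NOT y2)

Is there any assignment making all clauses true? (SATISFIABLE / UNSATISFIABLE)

SATISFIABLE

Try y1 = True.
Set y2 = True and propagate.
Set y3 = False and propagate.
  then y4 is forced to True.
  then y5 is forced to True.
y6 is now unconstrained; take y6 = False.
So y1 = T, y2 = T, y3 = F, y4 = T, y5 = T, y6 = F is a satisfying assignment.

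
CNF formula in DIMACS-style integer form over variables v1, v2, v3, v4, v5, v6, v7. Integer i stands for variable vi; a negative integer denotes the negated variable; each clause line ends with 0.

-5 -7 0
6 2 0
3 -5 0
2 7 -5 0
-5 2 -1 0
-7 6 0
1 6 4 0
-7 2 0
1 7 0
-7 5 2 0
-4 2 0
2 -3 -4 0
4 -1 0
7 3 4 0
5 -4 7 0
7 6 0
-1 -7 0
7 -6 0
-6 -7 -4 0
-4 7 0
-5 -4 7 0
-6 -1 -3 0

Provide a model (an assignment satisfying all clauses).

v1 = False, v2 = True, v3 = False, v4 = False, v5 = False, v6 = True, v7 = True

Check each clause:
  1. (NOT v7 OR NOT v5) — NOT v5 is true.
  2. (v6 OR v2) — v2 is true.
  3. (v3 OR NOT v5) — NOT v5 is true.
  4. (NOT v5 OR v2 OR v7) — v2 is true.
  5. (NOT v5 OR NOT v1 OR v2) — v2 is true.
  6. (v6 OR NOT v7) — v6 is true.
  7. (v4 OR v6 OR v1) — v6 is true.
  8. (v2 OR NOT v7) — v2 is true.
  9. (v7 OR v1) — v7 is true.
  10. (v5 OR NOT v7 OR v2) — v2 is true.
  11. (NOT v4 OR v2) — v2 is true.
  12. (v2 OR NOT v4 OR NOT v3) — v2 is true.
  13. (v4 OR NOT v1) — NOT v1 is true.
  14. (v3 OR v4 OR v7) — v7 is true.
  15. (NOT v4 OR v7 OR v5) — NOT v4 is true.
  16. (v7 OR v6) — v6 is true.
  17. (NOT v1 OR NOT v7) — NOT v1 is true.
  18. (v7 OR NOT v6) — v7 is true.
  19. (NOT v7 OR NOT v4 OR NOT v6) — NOT v4 is true.
  20. (v7 OR NOT v4) — NOT v4 is true.
  21. (NOT v5 OR NOT v4 OR v7) — NOT v5 is true.
  22. (NOT v3 OR NOT v1 OR NOT v6) — NOT v3 is true.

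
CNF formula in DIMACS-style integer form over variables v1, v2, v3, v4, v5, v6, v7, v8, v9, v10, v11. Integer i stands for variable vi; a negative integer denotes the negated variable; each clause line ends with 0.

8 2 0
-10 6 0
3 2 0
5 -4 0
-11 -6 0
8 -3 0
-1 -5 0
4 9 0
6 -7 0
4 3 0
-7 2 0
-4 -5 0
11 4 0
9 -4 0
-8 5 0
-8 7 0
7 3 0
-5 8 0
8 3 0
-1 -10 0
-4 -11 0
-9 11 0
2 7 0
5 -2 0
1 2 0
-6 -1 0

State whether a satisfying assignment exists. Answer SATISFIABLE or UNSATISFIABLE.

UNSATISFIABLE

v4 = True:
  propagation gives v5=True; an empty clause results — contradiction.
v4 = False:
  propagation gives v9=True, v3=True, v8=True, v11=True; an empty clause results — contradiction.
Every branch closes, so no satisfying assignment exists.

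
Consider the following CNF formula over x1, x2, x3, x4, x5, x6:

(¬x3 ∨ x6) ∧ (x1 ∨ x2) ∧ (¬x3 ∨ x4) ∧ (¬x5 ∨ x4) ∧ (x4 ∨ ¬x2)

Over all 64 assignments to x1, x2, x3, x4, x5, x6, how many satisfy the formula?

20

Case analysis on x4 and x2:
  x4=1, x2=1: x1, x5 free; 3 ways for (x3,x6) × 2^2 = 12.
  x4=1, x2=0: x5 free; 3 ways for (x1,x3,x6) × 2^1 = 6.
  x4=0, x2=1: a clause becomes empty — 0.
  x4=0, x2=0: remaining (x1,x3,x5,x6) ∈ {(1,0,0,0); (1,0,0,1)} — 2.
Total: 12 + 6 + 0 + 2 = 20.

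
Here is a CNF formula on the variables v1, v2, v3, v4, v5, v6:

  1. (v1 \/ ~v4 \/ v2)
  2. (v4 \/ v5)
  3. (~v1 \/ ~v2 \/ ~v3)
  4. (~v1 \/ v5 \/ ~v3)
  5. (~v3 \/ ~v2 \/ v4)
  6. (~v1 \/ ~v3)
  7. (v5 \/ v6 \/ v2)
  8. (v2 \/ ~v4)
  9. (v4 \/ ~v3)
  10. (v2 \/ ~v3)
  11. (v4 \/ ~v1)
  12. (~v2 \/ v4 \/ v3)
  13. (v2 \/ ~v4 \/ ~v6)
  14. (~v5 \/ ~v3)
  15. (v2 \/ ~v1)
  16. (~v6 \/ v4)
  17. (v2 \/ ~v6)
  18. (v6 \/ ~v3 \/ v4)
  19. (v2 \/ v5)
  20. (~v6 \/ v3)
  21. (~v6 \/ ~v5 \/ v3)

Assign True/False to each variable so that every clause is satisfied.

Try v1 = False.
For the remaining variables, v2 = True, v3 = True, v4 = True, v5 = False, v6 = False works.
Check each clause:
  1. (v2 \/ ~v4 \/ v1) — v2 is true.
  2. (v4 \/ v5) — v4 is true.
  3. (~v3 \/ ~v2 \/ ~v1) — ~v1 is true.
  4. (v5 \/ ~v1 \/ ~v3) — ~v1 is true.
  5. (~v2 \/ ~v3 \/ v4) — v4 is true.
  6. (~v3 \/ ~v1) — ~v1 is true.
  7. (v2 \/ v5 \/ v6) — v2 is true.
  8. (~v4 \/ v2) — v2 is true.
  9. (v4 \/ ~v3) — v4 is true.
  10. (~v3 \/ v2) — v2 is true.
  11. (~v1 \/ v4) — v4 is true.
  12. (~v2 \/ v4 \/ v3) — v3 is true.
  13. (~v4 \/ ~v6 \/ v2) — v2 is true.
  14. (~v5 \/ ~v3) — ~v5 is true.
  15. (v2 \/ ~v1) — v2 is true.
  16. (~v6 \/ v4) — ~v6 is true.
  17. (v2 \/ ~v6) — ~v6 is true.
  18. (~v3 \/ v4 \/ v6) — v4 is true.
  19. (v2 \/ v5) — v2 is true.
  20. (v3 \/ ~v6) — ~v6 is true.
  21. (~v5 \/ v3 \/ ~v6) — ~v6 is true.

v1 = 0, v2 = 1, v3 = 1, v4 = 1, v5 = 0, v6 = 0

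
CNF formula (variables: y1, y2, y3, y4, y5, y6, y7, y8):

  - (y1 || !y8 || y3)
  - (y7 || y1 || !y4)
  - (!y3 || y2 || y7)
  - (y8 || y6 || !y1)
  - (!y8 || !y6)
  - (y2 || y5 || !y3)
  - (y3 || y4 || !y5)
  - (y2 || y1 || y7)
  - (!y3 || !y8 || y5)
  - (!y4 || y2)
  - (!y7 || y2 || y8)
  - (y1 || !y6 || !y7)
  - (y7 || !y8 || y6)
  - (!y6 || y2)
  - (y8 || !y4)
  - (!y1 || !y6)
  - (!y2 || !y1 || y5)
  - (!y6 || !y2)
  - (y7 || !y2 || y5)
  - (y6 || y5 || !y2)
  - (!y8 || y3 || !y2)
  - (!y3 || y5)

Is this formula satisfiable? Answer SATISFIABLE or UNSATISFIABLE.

SATISFIABLE

Set y1 = False and propagate.
For the remaining variables, y2 = True, y3 = True, y4 = False, y5 = True, y6 = False, y7 = True, y8 = True works.
Every clause has at least one true literal under this assignment.
So y1=F, y2=T, y3=T, y4=F, y5=T, y6=F, y7=T, y8=T is a satisfying assignment.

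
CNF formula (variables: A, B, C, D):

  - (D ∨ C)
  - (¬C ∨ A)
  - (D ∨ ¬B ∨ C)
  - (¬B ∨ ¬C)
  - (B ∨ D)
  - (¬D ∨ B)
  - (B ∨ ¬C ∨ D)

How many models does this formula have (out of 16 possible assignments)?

The models are:
  A=0 B=1 C=0 D=1
  A=1 B=1 C=0 D=1
Count: 2.

2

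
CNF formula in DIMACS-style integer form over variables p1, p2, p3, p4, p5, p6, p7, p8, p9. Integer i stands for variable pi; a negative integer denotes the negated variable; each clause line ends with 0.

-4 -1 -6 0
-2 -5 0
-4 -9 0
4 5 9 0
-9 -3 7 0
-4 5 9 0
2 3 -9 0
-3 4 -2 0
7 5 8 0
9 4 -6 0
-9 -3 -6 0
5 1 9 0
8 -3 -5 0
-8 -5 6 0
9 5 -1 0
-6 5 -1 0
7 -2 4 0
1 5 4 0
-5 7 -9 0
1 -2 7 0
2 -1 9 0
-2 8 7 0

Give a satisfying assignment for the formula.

p1 = False, p2 = False, p3 = False, p4 = False, p5 = True, p6 = False, p7 = True, p8 = False, p9 = False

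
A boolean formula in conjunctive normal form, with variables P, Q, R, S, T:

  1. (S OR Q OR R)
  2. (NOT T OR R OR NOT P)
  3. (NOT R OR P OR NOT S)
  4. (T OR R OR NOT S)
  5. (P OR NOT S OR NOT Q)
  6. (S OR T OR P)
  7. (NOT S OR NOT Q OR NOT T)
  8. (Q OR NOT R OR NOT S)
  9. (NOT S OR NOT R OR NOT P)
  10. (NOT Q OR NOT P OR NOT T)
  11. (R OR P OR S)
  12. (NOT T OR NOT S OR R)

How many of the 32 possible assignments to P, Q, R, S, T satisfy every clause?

6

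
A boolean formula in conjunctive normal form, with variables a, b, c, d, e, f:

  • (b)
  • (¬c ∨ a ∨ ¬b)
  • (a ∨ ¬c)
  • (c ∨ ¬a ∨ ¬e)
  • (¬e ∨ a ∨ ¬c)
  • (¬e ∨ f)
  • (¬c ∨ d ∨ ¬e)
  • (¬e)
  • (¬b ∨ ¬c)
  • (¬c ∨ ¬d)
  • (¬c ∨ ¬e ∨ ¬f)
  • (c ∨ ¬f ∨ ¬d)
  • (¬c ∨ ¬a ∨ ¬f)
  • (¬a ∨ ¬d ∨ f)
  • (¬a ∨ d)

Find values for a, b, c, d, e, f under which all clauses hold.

a=F  b=T  c=F  d=F  e=F  f=T

Check each clause:
  1. (b) — b is true.
  2. (¬b ∨ a ∨ ¬c) — ¬c is true.
  3. (a ∨ ¬c) — ¬c is true.
  4. (¬e ∨ c ∨ ¬a) — ¬a is true.
  5. (¬c ∨ a ∨ ¬e) — ¬e is true.
  6. (f ∨ ¬e) — ¬e is true.
  7. (¬c ∨ ¬e ∨ d) — ¬e is true.
  8. (¬e) — ¬e is true.
  9. (¬b ∨ ¬c) — ¬c is true.
  10. (¬c ∨ ¬d) — ¬d is true.
  11. (¬c ∨ ¬f ∨ ¬e) — ¬e is true.
  12. (¬f ∨ ¬d ∨ c) — ¬d is true.
  13. (¬f ∨ ¬c ∨ ¬a) — ¬c is true.
  14. (¬a ∨ f ∨ ¬d) — ¬d is true.
  15. (d ∨ ¬a) — ¬a is true.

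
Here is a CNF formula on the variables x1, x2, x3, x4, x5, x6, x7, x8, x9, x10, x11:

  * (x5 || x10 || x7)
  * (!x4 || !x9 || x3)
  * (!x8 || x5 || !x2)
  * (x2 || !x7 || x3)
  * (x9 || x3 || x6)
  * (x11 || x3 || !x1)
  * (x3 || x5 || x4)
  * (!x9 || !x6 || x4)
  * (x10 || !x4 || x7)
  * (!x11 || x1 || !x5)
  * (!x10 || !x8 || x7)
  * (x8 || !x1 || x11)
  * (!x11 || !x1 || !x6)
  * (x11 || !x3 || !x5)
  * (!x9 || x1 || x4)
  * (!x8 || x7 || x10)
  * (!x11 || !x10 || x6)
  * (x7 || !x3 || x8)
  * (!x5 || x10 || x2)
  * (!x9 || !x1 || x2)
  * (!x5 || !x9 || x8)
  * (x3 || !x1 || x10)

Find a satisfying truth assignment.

x1 = 0, x2 = 0, x3 = 1, x4 = 1, x5 = 0, x6 = 0, x7 = 1, x8 = 0, x9 = 0, x10 = 1, x11 = 0

Check each clause:
  1. (x10 || x7 || x5) — x10 is true.
  2. (!x4 || x3 || !x9) — x3 is true.
  3. (!x2 || x5 || !x8) — !x8 is true.
  4. (!x7 || x3 || x2) — x3 is true.
  5. (x3 || x9 || x6) — x3 is true.
  6. (x11 || x3 || !x1) — x3 is true.
  7. (x5 || x4 || x3) — x3 is true.
  8. (x4 || !x6 || !x9) — !x6 is true.
  9. (x7 || !x4 || x10) — x10 is true.
  10. (x1 || !x11 || !x5) — !x5 is true.
  11. (!x8 || x7 || !x10) — !x8 is true.
  12. (x11 || x8 || !x1) — !x1 is true.
  13. (!x1 || !x11 || !x6) — !x6 is true.
  14. (x11 || !x5 || !x3) — !x5 is true.
  15. (x4 || !x9 || x1) — x4 is true.
  16. (!x8 || x10 || x7) — !x8 is true.
  17. (x6 || !x10 || !x11) — !x11 is true.
  18. (x8 || !x3 || x7) — x7 is true.
  19. (x2 || x10 || !x5) — x10 is true.
  20. (x2 || !x9 || !x1) — !x1 is true.
  21. (x8 || !x9 || !x5) — !x5 is true.
  22. (x10 || x3 || !x1) — x10 is true.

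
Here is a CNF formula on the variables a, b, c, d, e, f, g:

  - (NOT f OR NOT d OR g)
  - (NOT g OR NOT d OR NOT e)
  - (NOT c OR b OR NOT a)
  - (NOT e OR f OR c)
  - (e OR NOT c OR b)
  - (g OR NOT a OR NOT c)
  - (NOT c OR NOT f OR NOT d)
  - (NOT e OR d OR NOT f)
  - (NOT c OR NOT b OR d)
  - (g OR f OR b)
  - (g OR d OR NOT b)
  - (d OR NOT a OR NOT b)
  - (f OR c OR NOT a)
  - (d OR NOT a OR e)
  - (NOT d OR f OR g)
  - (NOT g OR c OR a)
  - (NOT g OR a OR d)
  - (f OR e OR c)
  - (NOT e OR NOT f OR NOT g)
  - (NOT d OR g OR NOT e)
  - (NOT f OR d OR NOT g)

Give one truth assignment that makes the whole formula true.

a=1, b=0, c=0, d=1, e=0, f=1, g=1

Try a = True.
Branch on b: take b = False.
  then c is forced to False.
  then f is forced to True.
For the remaining variables, d = True, e = False, g = True works.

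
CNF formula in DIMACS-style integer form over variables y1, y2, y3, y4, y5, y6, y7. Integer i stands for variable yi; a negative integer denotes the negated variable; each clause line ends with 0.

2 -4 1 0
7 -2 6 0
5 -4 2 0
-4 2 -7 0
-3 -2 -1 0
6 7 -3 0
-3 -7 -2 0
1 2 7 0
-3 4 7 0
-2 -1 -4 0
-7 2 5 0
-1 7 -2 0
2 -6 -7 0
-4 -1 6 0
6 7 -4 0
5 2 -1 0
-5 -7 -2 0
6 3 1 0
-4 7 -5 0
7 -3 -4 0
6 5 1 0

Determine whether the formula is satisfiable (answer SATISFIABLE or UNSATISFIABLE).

SATISFIABLE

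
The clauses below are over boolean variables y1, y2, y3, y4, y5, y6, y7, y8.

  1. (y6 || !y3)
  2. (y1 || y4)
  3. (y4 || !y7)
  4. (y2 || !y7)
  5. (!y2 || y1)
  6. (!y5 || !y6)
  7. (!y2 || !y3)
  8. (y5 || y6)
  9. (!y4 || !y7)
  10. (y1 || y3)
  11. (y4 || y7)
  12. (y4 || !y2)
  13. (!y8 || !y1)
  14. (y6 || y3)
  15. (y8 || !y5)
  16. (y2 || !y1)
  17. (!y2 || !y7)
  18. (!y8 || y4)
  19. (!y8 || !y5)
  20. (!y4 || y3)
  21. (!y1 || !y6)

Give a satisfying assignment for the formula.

y1=F, y2=F, y3=T, y4=T, y5=F, y6=T, y7=F, y8=T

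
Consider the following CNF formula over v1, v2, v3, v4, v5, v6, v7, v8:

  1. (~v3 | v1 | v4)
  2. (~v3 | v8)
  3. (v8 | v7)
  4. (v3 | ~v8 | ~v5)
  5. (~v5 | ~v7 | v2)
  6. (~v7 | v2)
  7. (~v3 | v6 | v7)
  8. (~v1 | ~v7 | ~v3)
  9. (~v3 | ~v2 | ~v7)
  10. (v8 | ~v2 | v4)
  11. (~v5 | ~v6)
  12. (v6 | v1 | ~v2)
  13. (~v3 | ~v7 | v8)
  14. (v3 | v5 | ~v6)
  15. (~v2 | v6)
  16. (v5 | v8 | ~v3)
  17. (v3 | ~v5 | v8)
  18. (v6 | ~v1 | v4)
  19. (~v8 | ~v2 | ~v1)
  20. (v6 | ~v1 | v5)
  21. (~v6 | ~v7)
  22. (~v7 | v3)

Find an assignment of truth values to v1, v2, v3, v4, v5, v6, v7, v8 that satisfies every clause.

v1=0, v2=0, v3=0, v4=1, v5=0, v6=0, v7=0, v8=1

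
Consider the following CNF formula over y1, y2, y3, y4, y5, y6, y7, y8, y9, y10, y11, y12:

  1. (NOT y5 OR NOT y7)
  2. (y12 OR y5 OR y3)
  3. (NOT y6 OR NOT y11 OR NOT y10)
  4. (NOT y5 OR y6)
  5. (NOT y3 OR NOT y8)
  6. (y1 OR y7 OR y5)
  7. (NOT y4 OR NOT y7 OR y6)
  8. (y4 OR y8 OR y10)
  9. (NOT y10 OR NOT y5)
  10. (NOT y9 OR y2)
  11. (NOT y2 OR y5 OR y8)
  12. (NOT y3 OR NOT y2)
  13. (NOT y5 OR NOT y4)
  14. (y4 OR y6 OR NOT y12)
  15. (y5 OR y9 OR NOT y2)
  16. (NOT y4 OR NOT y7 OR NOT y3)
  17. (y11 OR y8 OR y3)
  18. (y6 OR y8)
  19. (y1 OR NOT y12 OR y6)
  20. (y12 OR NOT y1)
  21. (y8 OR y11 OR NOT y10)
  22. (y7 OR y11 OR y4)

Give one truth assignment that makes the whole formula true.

Set y1 = True and propagate.
  then y12 is forced to True.
Try y2 = True.
  then y3 is forced to False.
Set y4 = True and propagate.
  then y5 is forced to False.
  then y8 is forced to True.
  then y9 is forced to True.
The remaining clauses are satisfied by y6 = False, y7 = False, y10 = True, y11 = True.
Check each clause:
  1. (NOT y7 OR NOT y5) — NOT y7 is true.
  2. (y5 OR y12 OR y3) — y12 is true.
  3. (NOT y6 OR NOT y11 OR NOT y10) — NOT y6 is true.
  4. (NOT y5 OR y6) — NOT y5 is true.
  5. (NOT y8 OR NOT y3) — NOT y3 is true.
  6. (y7 OR y1 OR y5) — y1 is true.
  7. (y6 OR NOT y7 OR NOT y4) — NOT y7 is true.
  8. (y8 OR y4 OR y10) — y8 is true.
  9. (NOT y5 OR NOT y10) — NOT y5 is true.
  10. (y2 OR NOT y9) — y2 is true.
  11. (y8 OR NOT y2 OR y5) — y8 is true.
  12. (NOT y3 OR NOT y2) — NOT y3 is true.
  13. (NOT y5 OR NOT y4) — NOT y5 is true.
  14. (y6 OR NOT y12 OR y4) — y4 is true.
  15. (y5 OR y9 OR NOT y2) — y9 is true.
  16. (NOT y7 OR NOT y4 OR NOT y3) — NOT y7 is true.
  17. (y11 OR y8 OR y3) — y8 is true.
  18. (y8 OR y6) — y8 is true.
  19. (y1 OR NOT y12 OR y6) — y1 is true.
  20. (NOT y1 OR y12) — y12 is true.
  21. (y8 OR NOT y10 OR y11) — y8 is true.
  22. (y11 OR y4 OR y7) — y11 is true.

y1 = 1, y2 = 1, y3 = 0, y4 = 1, y5 = 0, y6 = 0, y7 = 0, y8 = 1, y9 = 1, y10 = 1, y11 = 1, y12 = 1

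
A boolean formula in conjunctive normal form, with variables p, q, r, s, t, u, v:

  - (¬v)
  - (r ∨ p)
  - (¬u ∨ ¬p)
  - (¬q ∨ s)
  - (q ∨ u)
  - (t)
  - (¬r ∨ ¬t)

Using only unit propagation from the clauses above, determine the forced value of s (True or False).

Unit clause (¬v) sets v = False.
(t) stands alone — t = True.
(¬r ∨ ¬t): since t = True, the clause reduces to (¬r). r = False.
(r ∨ p): since r = False, the clause reduces to (p). p = True.
(¬p ∨ ¬u): since p = True, the clause reduces to (¬u). u = False.
In (q ∨ u), u is now false; q must hold, so q = True.
(¬q ∨ s): since q = True, the clause reduces to (s). s = True.

True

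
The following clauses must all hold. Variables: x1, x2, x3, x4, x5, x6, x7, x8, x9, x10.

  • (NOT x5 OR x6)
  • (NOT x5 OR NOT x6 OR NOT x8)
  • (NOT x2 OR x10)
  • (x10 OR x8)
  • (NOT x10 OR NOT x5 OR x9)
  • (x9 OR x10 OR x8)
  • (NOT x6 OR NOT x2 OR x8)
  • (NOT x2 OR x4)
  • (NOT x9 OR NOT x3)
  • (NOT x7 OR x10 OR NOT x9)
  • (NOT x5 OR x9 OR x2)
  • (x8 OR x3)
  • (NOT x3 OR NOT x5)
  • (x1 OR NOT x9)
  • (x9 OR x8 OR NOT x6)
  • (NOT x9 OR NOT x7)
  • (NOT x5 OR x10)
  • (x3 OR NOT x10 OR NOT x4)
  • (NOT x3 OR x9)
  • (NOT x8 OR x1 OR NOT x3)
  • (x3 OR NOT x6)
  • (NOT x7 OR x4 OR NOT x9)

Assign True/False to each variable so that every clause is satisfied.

x1 = T  x2 = F  x3 = F  x4 = T  x5 = F  x6 = F  x7 = T  x8 = T  x9 = F  x10 = F

x1 occurs only positively in the remaining clauses — set x1 = True.
Pure literal: x5 appears only negated; assign x5 = False.
Try x2 = False.
Set x3 = False and propagate.
  then x8 is forced to True.
  then x6 is forced to False.
Set x4 = True and propagate.
  then x10 is forced to False.
For the remaining variables, x7 = True, x9 = False works.
Every clause has at least one true literal under this assignment.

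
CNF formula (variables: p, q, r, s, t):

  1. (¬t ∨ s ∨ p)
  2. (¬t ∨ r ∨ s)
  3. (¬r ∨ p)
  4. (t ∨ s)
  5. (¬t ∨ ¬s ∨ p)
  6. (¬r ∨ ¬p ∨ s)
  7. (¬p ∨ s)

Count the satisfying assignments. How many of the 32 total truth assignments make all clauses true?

Case analysis on s and p:
  s=1, p=1: q, r, t free → 2^3 = 8.
  s=1, p=0: remaining (q,r,t) ∈ {(0,0,0); (1,0,0)} — 2.
  s=0, p=1: a clause becomes empty — 0.
  s=0, p=0: a clause becomes empty — 0.
Total: 8 + 2 + 0 + 0 = 10.

10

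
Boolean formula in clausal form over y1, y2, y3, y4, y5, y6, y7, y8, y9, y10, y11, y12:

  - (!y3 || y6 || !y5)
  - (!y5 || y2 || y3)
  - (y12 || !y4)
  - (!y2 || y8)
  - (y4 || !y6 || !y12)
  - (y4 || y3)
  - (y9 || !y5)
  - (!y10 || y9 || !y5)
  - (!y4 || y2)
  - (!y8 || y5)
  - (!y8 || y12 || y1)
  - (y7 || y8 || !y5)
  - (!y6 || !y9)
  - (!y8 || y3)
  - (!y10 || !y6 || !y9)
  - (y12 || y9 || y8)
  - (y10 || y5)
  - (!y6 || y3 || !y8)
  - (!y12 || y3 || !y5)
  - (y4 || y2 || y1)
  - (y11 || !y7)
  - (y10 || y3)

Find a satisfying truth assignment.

y1 occurs only positively in the remaining clauses — set y1 = True.
Pure literal: y11 appears only positively; assign y11 = True.
Set y2 = False and propagate.
  then y4 is forced to False.
  then y3 is forced to True.
Branch on y5: take y5 = False.
  then y8 is forced to False.
  then y10 is forced to True.
For the remaining variables, y6 = False, y7 = False, y9 = False, y12 = True works.
Every clause has at least one true literal under this assignment.

y1=True, y2=False, y3=True, y4=False, y5=False, y6=False, y7=False, y8=False, y9=False, y10=True, y11=True, y12=True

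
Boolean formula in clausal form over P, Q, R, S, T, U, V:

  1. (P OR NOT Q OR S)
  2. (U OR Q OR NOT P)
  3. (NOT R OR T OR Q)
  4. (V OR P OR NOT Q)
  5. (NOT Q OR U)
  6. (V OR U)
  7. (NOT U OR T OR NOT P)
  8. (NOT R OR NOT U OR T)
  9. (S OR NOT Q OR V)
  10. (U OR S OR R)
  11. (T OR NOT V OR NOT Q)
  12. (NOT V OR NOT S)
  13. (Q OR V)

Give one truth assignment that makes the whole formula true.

P=1  Q=1  R=1  S=0  T=1  U=1  V=1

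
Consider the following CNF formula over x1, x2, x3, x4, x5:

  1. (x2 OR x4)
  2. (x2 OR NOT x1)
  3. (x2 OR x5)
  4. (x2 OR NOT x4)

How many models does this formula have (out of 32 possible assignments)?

16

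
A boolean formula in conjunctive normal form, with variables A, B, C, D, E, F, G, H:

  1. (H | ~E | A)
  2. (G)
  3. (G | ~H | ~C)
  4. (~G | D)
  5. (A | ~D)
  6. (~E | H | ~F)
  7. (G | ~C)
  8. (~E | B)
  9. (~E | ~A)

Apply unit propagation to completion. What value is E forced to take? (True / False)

(G) stands alone — G = True.
In (D | ~G), ~G is now false; D must hold, so D = True.
(A | ~D) with D = True leaves only A, so A = True.
In (~E | ~A), ~A is now false; ~E must hold, so E = False.

False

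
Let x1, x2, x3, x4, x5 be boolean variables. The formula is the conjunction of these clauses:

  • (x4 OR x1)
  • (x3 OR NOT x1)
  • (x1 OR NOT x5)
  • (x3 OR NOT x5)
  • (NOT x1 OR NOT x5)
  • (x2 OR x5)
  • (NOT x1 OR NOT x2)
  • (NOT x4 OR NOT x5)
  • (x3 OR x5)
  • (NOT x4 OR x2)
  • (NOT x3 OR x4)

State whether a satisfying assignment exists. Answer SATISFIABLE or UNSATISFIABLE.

Branch on x1: take x1 = False.
  then x4 is forced to True.
  then x5 is forced to False.
  then x2 is forced to True.
  then x3 is forced to True.
So x1=False, x2=True, x3=True, x4=True, x5=False is a satisfying assignment.

SATISFIABLE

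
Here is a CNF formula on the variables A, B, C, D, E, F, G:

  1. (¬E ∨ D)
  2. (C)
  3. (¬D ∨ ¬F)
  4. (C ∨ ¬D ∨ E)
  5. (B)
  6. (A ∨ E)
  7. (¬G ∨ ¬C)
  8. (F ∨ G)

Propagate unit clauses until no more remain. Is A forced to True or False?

True

Unit clause (C) sets C = True.
Unit clause (B) sets B = True.
(¬G ∨ ¬C): since C = True, the clause reduces to (¬G). G = False.
From (F ∨ G) and G = False: F = True.
In (¬F ∨ ¬D), ¬F is now false; ¬D must hold, so D = False.
From (¬E ∨ D) and D = False: E = False.
From (E ∨ A) and E = False: A = True.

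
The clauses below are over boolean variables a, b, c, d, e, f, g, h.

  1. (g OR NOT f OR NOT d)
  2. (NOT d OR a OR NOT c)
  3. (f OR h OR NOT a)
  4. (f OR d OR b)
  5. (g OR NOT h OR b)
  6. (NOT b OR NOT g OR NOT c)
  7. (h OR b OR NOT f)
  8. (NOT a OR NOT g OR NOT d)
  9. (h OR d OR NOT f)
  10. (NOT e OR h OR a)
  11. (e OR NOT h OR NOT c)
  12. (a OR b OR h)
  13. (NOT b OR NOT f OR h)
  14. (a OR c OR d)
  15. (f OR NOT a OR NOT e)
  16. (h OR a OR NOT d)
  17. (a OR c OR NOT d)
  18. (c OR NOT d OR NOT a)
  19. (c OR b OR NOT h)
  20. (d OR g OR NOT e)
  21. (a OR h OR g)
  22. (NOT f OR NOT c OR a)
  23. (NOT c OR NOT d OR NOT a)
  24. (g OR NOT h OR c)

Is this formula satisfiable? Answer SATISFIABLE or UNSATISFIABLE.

SATISFIABLE

Set a = True and propagate.
Set b = True and propagate.
Branch on c: take c = False.
  then d is forced to False.
For the remaining variables, e = False, f = True, g = True, h = True works.
So a=T, b=T, c=F, d=F, e=F, f=T, g=T, h=T is a satisfying assignment.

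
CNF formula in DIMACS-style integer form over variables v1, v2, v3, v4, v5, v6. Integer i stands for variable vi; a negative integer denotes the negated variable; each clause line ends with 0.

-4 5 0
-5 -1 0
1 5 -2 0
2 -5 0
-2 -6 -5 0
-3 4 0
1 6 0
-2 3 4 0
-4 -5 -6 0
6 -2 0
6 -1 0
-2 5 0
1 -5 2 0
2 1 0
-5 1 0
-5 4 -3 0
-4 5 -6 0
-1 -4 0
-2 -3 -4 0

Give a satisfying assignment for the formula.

v1=True, v2=False, v3=False, v4=False, v5=False, v6=True

Check each clause:
  1. (v5 || !v4) — !v4 is true.
  2. (!v1 || !v5) — !v5 is true.
  3. (!v2 || v5 || v1) — v1 is true.
  4. (v2 || !v5) — !v5 is true.
  5. (!v5 || !v6 || !v2) — !v5 is true.
  6. (!v3 || v4) — !v3 is true.
  7. (v6 || v1) — v1 is true.
  8. (!v2 || v3 || v4) — !v2 is true.
  9. (!v4 || !v5 || !v6) — !v5 is true.
  10. (!v2 || v6) — v6 is true.
  11. (!v1 || v6) — v6 is true.
  12. (!v2 || v5) — !v2 is true.
  13. (!v5 || v2 || v1) — v1 is true.
  14. (v1 || v2) — v1 is true.
  15. (v1 || !v5) — v1 is true.
  16. (!v5 || !v3 || v4) — !v5 is true.
  17. (v5 || !v6 || !v4) — !v4 is true.
  18. (!v1 || !v4) — !v4 is true.
  19. (!v3 || !v2 || !v4) — !v4 is true.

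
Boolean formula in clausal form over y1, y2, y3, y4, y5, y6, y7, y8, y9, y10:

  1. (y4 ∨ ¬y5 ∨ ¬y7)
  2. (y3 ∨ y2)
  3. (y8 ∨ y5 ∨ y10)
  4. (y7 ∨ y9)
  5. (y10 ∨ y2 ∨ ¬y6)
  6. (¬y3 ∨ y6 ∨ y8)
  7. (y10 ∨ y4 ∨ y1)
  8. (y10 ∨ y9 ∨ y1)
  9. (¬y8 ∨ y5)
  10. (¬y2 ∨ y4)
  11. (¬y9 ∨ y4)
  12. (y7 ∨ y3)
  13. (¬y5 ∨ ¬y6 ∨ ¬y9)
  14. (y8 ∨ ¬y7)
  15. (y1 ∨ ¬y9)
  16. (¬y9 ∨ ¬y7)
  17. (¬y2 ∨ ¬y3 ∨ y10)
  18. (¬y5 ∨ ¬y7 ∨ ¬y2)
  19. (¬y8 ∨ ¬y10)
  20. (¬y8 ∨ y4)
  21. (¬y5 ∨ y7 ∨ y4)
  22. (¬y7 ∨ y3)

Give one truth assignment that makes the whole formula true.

y1 occurs only positively in the remaining clauses — set y1 = True.
Pure literal: y4 appears only positively; assign y4 = True.
Set y2 = False and propagate.
  then y3 is forced to True.
The remaining clauses are satisfied by y5 = True, y6 = False, y7 = True, y8 = True, y9 = False, y10 = False.
Every clause has at least one true literal under this assignment.

y1=T  y2=F  y3=T  y4=T  y5=T  y6=F  y7=T  y8=T  y9=F  y10=F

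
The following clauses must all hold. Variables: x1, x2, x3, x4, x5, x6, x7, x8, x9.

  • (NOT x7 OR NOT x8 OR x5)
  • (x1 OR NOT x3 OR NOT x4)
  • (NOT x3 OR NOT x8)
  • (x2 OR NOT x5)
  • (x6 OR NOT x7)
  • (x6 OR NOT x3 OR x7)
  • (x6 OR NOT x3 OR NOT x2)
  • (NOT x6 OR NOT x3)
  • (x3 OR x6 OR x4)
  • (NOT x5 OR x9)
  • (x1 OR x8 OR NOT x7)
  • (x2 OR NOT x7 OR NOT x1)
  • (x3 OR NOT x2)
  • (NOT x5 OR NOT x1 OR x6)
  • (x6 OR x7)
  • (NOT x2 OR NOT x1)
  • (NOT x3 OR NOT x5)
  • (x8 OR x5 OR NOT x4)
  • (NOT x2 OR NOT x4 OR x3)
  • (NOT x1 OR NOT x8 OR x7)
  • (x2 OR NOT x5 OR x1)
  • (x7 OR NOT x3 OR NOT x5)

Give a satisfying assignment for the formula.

Pure literal: x9 appears only positively; assign x9 = True.
Set x1 = False and propagate.
For the remaining variables, x2 = False, x3 = False, x4 = True, x5 = False, x6 = True, x7 = False, x8 = True works.

x1 = False, x2 = False, x3 = False, x4 = True, x5 = False, x6 = True, x7 = False, x8 = True, x9 = True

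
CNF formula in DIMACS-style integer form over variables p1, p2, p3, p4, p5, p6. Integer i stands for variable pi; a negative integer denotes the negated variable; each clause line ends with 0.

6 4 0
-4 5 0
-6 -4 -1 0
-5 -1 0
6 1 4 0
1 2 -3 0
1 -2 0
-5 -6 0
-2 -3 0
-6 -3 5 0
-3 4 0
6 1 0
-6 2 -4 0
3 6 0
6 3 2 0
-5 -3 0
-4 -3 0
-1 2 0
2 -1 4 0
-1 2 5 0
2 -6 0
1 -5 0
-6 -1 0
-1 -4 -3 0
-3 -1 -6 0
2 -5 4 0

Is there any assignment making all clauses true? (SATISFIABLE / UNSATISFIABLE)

UNSATISFIABLE

p1 = True:
  propagation gives p5=False, p4=False, p6=True; an empty clause results — contradiction.
p1 = False:
  propagation gives p2=False, p3=False, p6=True; an empty clause results — contradiction.
Every branch closes, so no satisfying assignment exists.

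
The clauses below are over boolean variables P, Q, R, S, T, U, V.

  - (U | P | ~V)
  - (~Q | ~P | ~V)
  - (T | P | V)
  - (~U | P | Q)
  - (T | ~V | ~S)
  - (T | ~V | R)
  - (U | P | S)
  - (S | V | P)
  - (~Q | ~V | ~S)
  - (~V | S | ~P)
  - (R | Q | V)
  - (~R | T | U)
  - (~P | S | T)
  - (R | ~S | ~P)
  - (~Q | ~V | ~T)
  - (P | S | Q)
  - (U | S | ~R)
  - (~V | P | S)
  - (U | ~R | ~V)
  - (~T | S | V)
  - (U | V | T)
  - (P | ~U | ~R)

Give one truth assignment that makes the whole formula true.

P=F, Q=T, R=F, S=T, T=T, U=F, V=F

Check each clause:
  1. (P | ~V | U) — ~V is true.
  2. (~P | ~V | ~Q) — ~V is true.
  3. (V | T | P) — T is true.
  4. (~U | Q | P) — Q is true.
  5. (T | ~V | ~S) — ~V is true.
  6. (~V | R | T) — ~V is true.
  7. (S | U | P) — S is true.
  8. (S | V | P) — S is true.
  9. (~Q | ~V | ~S) — ~V is true.
  10. (~P | S | ~V) — ~V is true.
  11. (V | R | Q) — Q is true.
  12. (~R | U | T) — T is true.
  13. (S | T | ~P) — S is true.
  14. (~S | ~P | R) — ~P is true.
  15. (~V | ~T | ~Q) — ~V is true.
  16. (Q | S | P) — Q is true.
  17. (~R | U | S) — S is true.
  18. (S | ~V | P) — ~V is true.
  19. (~R | ~V | U) — ~V is true.
  20. (~T | V | S) — S is true.
  21. (V | U | T) — T is true.
  22. (P | ~R | ~U) — ~U is true.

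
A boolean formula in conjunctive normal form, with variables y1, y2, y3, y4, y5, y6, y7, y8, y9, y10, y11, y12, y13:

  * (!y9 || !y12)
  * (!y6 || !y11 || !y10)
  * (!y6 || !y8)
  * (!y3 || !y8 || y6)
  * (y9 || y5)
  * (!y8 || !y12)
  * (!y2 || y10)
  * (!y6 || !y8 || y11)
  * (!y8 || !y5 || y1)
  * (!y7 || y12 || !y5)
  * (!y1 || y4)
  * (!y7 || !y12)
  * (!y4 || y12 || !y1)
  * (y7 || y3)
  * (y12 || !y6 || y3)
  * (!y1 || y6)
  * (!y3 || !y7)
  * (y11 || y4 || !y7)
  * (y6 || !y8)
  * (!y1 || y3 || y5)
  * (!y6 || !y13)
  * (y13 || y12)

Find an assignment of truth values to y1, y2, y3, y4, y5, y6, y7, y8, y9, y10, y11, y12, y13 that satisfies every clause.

y1 = 0, y2 = 0, y3 = 1, y4 = 1, y5 = 1, y6 = 0, y7 = 0, y8 = 0, y9 = 0, y10 = 0, y11 = 1, y12 = 1, y13 = 0

Pure literal: y2 appears only negated; assign y2 = False.
Pure literal: y8 appears only negated; assign y8 = False.
Set y1 = False and propagate.
Set y3 = True and propagate.
  then y7 is forced to False.
Try y5 = True.
For the remaining variables, y4 = True, y6 = False, y9 = False, y10 = False, y11 = True, y12 = True, y13 = False works.
Every clause has at least one true literal under this assignment.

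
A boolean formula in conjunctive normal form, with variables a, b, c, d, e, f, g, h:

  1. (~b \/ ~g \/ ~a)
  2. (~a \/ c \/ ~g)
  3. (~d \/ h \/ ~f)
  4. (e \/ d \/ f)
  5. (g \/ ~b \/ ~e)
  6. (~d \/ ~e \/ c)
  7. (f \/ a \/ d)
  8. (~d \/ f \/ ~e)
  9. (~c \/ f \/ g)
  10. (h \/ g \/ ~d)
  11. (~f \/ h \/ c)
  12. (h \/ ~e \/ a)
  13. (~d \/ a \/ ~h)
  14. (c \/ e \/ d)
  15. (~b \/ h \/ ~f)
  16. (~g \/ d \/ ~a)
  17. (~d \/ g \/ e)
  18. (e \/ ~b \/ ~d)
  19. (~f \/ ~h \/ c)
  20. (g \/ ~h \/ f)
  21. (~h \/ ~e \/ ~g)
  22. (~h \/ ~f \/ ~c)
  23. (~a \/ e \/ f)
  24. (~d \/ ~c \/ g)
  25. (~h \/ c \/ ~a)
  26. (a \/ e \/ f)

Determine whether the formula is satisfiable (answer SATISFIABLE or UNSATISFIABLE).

SATISFIABLE

b occurs only negated in the remaining clauses — set b = False.
Branch on a: take a = True.
For the remaining variables, c = True, d = False, e = False, f = True, g = False, h = False works.
So a=1, b=0, c=1, d=0, e=0, f=1, g=0, h=0 is a satisfying assignment.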